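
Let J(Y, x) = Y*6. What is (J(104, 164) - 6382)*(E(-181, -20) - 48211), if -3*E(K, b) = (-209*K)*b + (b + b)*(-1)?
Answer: -1174453502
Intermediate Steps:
J(Y, x) = 6*Y
E(K, b) = 2*b/3 + 209*K*b/3 (E(K, b) = -((-209*K)*b + (b + b)*(-1))/3 = -(-209*K*b + (2*b)*(-1))/3 = -(-209*K*b - 2*b)/3 = -(-2*b - 209*K*b)/3 = 2*b/3 + 209*K*b/3)
(J(104, 164) - 6382)*(E(-181, -20) - 48211) = (6*104 - 6382)*((1/3)*(-20)*(2 + 209*(-181)) - 48211) = (624 - 6382)*((1/3)*(-20)*(2 - 37829) - 48211) = -5758*((1/3)*(-20)*(-37827) - 48211) = -5758*(252180 - 48211) = -5758*203969 = -1174453502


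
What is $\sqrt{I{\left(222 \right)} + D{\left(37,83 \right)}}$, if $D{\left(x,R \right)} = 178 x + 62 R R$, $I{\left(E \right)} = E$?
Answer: $3 \sqrt{48214} \approx 658.73$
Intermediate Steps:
$D{\left(x,R \right)} = 62 R^{2} + 178 x$ ($D{\left(x,R \right)} = 178 x + 62 R^{2} = 62 R^{2} + 178 x$)
$\sqrt{I{\left(222 \right)} + D{\left(37,83 \right)}} = \sqrt{222 + \left(62 \cdot 83^{2} + 178 \cdot 37\right)} = \sqrt{222 + \left(62 \cdot 6889 + 6586\right)} = \sqrt{222 + \left(427118 + 6586\right)} = \sqrt{222 + 433704} = \sqrt{433926} = 3 \sqrt{48214}$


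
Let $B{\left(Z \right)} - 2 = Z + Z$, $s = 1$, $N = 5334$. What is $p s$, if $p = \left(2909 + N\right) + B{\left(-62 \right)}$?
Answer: $8121$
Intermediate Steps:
$B{\left(Z \right)} = 2 + 2 Z$ ($B{\left(Z \right)} = 2 + \left(Z + Z\right) = 2 + 2 Z$)
$p = 8121$ ($p = \left(2909 + 5334\right) + \left(2 + 2 \left(-62\right)\right) = 8243 + \left(2 - 124\right) = 8243 - 122 = 8121$)
$p s = 8121 \cdot 1 = 8121$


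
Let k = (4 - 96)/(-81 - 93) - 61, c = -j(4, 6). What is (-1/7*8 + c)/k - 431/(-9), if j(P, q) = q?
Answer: 15911587/331443 ≈ 48.007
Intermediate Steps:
c = -6 (c = -1*6 = -6)
k = -5261/87 (k = -92/(-174) - 61 = -92*(-1/174) - 61 = 46/87 - 61 = -5261/87 ≈ -60.471)
(-1/7*8 + c)/k - 431/(-9) = (-1/7*8 - 6)/(-5261/87) - 431/(-9) = (-1*1/7*8 - 6)*(-87/5261) - 431*(-1/9) = (-1/7*8 - 6)*(-87/5261) + 431/9 = (-8/7 - 6)*(-87/5261) + 431/9 = -50/7*(-87/5261) + 431/9 = 4350/36827 + 431/9 = 15911587/331443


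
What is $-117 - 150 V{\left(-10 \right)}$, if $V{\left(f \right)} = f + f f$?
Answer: $-13617$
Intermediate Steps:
$V{\left(f \right)} = f + f^{2}$
$-117 - 150 V{\left(-10 \right)} = -117 - 150 \left(- 10 \left(1 - 10\right)\right) = -117 - 150 \left(\left(-10\right) \left(-9\right)\right) = -117 - 13500 = -13617$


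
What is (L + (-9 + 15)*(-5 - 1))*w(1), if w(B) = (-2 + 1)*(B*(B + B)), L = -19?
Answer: 110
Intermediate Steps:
w(B) = -2*B**2 (w(B) = -B*2*B = -2*B**2)
(L + (-9 + 15)*(-5 - 1))*w(1) = (-19 + (-9 + 15)*(-5 - 1))*(-2*1**2) = (-19 + 6*(-6))*(-2*1) = (-19 - 36)*(-2) = -55*(-2) = 110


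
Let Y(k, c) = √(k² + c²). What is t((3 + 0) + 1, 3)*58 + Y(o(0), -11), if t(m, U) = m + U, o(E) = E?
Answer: 417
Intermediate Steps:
Y(k, c) = √(c² + k²)
t(m, U) = U + m
t((3 + 0) + 1, 3)*58 + Y(o(0), -11) = (3 + ((3 + 0) + 1))*58 + √((-11)² + 0²) = (3 + (3 + 1))*58 + √(121 + 0) = (3 + 4)*58 + √121 = 7*58 + 11 = 406 + 11 = 417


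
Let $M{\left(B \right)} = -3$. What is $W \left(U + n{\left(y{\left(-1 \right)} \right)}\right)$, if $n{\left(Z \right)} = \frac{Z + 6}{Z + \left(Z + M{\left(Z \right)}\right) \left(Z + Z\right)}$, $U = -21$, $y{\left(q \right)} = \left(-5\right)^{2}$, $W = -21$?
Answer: $\frac{165158}{375} \approx 440.42$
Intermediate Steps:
$y{\left(q \right)} = 25$
$n{\left(Z \right)} = \frac{6 + Z}{Z + 2 Z \left(-3 + Z\right)}$ ($n{\left(Z \right)} = \frac{Z + 6}{Z + \left(Z - 3\right) \left(Z + Z\right)} = \frac{6 + Z}{Z + \left(-3 + Z\right) 2 Z} = \frac{6 + Z}{Z + 2 Z \left(-3 + Z\right)}$)
$W \left(U + n{\left(y{\left(-1 \right)} \right)}\right) = - 21 \left(-21 + \frac{6 + 25}{25 \left(-5 + 2 \cdot 25\right)}\right) = - 21 \left(-21 + \frac{1}{25} \frac{1}{-5 + 50} \cdot 31\right) = - 21 \left(-21 + \frac{1}{25} \cdot \frac{1}{45} \cdot 31\right) = - 21 \left(-21 + \frac{31}{1125}\right) = \left(-21\right) \left(- \frac{23594}{1125}\right) = \frac{165158}{375}$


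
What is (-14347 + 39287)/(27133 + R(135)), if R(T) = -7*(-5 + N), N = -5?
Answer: 24940/27203 ≈ 0.91681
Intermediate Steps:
R(T) = 70 (R(T) = -7*(-5 - 5) = -7*(-10) = 70)
(-14347 + 39287)/(27133 + R(135)) = (-14347 + 39287)/(27133 + 70) = 24940/27203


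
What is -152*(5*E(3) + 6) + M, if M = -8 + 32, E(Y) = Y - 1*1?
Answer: -2408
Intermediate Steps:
E(Y) = -1 + Y (E(Y) = Y - 1 = -1 + Y)
M = 24
-152*(5*E(3) + 6) + M = -152*(5*(-1 + 3) + 6) + 24 = -152*(5*2 + 6) + 24 = -152*(10 + 6) + 24 = -152*16 + 24 = -2432 + 24 = -2408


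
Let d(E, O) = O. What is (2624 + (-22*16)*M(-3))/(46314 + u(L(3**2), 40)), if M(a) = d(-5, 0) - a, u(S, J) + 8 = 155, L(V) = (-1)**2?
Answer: 1568/46461 ≈ 0.033749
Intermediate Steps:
L(V) = 1
u(S, J) = 147 (u(S, J) = -8 + 155 = 147)
M(a) = -a (M(a) = 0 - a = -a)
(2624 + (-22*16)*M(-3))/(46314 + u(L(3**2), 40)) = (2624 + (-22*16)*(-1*(-3)))/(46314 + 147) = (2624 - 352*3)/46461 = (2624 - 1056)*(1/46461) = 1568*(1/46461) = 1568/46461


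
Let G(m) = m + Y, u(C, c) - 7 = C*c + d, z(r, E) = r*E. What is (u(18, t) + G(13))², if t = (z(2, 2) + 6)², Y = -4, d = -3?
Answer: 3286969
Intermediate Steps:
z(r, E) = E*r
t = 100 (t = (2*2 + 6)² = (4 + 6)² = 10² = 100)
u(C, c) = 4 + C*c (u(C, c) = 7 + (C*c - 3) = 7 + (-3 + C*c) = 4 + C*c)
G(m) = -4 + m (G(m) = m - 4 = -4 + m)
(u(18, t) + G(13))² = ((4 + 18*100) + (-4 + 13))² = ((4 + 1800) + 9)² = (1804 + 9)² = 1813² = 3286969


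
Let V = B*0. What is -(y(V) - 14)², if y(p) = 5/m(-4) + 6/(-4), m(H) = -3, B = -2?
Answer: -10609/36 ≈ -294.69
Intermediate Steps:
V = 0 (V = -2*0 = 0)
y(p) = -19/6 (y(p) = 5/(-3) + 6/(-4) = 5*(-⅓) + 6*(-¼) = -5/3 - 3/2 = -19/6)
-(y(V) - 14)² = -(-19/6 - 14)² = -(-103/6)² = -1*10609/36 = -10609/36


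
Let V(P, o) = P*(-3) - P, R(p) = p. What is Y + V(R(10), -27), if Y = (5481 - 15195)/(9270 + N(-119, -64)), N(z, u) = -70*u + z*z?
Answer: -1126154/27911 ≈ -40.348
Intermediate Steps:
V(P, o) = -4*P (V(P, o) = -3*P - P = -4*P)
N(z, u) = z² - 70*u (N(z, u) = -70*u + z² = z² - 70*u)
Y = -9714/27911 (Y = (5481 - 15195)/(9270 + ((-119)² - 70*(-64))) = -9714/(9270 + (14161 + 4480)) = -9714/(9270 + 18641) = -9714/27911 ≈ -0.34803)
Y + V(R(10), -27) = -9714/27911 - 4*10 = -9714/27911 - 40 = -1126154/27911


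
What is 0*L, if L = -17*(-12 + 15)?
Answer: 0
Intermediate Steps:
L = -51 (L = -17*3 = -51)
0*L = 0*(-51) = 0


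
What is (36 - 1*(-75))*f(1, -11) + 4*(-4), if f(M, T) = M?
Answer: 95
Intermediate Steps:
(36 - 1*(-75))*f(1, -11) + 4*(-4) = (36 - 1*(-75))*1 + 4*(-4) = (36 + 75)*1 - 16 = 111*1 - 16 = 111 - 16 = 95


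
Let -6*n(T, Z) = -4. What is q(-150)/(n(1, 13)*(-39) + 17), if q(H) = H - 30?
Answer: 20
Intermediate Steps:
n(T, Z) = 2/3 (n(T, Z) = -1/6*(-4) = 2/3)
q(H) = -30 + H
q(-150)/(n(1, 13)*(-39) + 17) = (-30 - 150)/((2/3)*(-39) + 17) = -180/(-26 + 17) = -180/(-9) = -180*(-1/9) = 20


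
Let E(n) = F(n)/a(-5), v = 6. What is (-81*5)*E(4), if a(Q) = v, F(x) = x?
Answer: -270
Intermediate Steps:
a(Q) = 6
E(n) = n/6
(-81*5)*E(4) = (-81*5)*((⅙)*4) = -405*⅔ = -270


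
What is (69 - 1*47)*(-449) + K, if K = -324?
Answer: -10202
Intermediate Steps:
(69 - 1*47)*(-449) + K = (69 - 1*47)*(-449) - 324 = (69 - 47)*(-449) - 324 = 22*(-449) - 324 = -9878 - 324 = -10202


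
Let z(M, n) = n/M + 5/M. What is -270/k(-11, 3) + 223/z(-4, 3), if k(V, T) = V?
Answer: -1913/22 ≈ -86.955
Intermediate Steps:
z(M, n) = 5/M + n/M
-270/k(-11, 3) + 223/z(-4, 3) = -270/(-11) + 223/(((5 + 3)/(-4))) = -270*(-1/11) + 223/((-¼*8)) = 270/11 + 223/(-2) = 270/11 + 223*(-½) = 270/11 - 223/2 = -1913/22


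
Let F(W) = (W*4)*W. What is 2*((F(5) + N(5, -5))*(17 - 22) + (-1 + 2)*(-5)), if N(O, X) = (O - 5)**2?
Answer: -1010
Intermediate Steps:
N(O, X) = (-5 + O)**2
F(W) = 4*W**2 (F(W) = (4*W)*W = 4*W**2)
2*((F(5) + N(5, -5))*(17 - 22) + (-1 + 2)*(-5)) = 2*((4*5**2 + (-5 + 5)**2)*(17 - 22) + (-1 + 2)*(-5)) = 2*((4*25 + 0**2)*(-5) + 1*(-5)) = 2*((100 + 0)*(-5) - 5) = 2*(100*(-5) - 5) = 2*(-500 - 5) = 2*(-505) = -1010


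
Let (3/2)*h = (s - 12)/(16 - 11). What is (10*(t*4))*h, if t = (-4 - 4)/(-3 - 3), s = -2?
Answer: -896/9 ≈ -99.556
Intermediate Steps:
t = 4/3 (t = -8/(-6) = -8*(-1/6) = 4/3 ≈ 1.3333)
h = -28/15 (h = 2*((-2 - 12)/(16 - 11))/3 = 2*(-14/5)/3 = 2*(-14*1/5)/3 = (2/3)*(-14/5) = -28/15 ≈ -1.8667)
(10*(t*4))*h = (10*((4/3)*4))*(-28/15) = (10*(16/3))*(-28/15) = (160/3)*(-28/15) = -896/9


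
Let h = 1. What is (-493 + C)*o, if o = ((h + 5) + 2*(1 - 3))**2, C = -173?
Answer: -2664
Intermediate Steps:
o = 4 (o = ((1 + 5) + 2*(1 - 3))**2 = (6 + 2*(-2))**2 = (6 - 4)**2 = 2**2 = 4)
(-493 + C)*o = (-493 - 173)*4 = -666*4 = -2664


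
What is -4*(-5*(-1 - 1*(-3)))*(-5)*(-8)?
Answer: 1600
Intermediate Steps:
-4*(-5*(-1 - 1*(-3)))*(-5)*(-8) = -4*(-5*(-1 + 3))*(-5)*(-8) = -4*(-5*2)*(-5)*(-8) = -(-40)*(-5)*(-8) = -4*50*(-8) = -200*(-8) = 1600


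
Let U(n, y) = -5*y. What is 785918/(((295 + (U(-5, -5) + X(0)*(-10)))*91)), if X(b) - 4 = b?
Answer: 56137/1820 ≈ 30.845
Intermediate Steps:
X(b) = 4 + b
785918/(((295 + (U(-5, -5) + X(0)*(-10)))*91)) = 785918/(((295 + (-5*(-5) + (4 + 0)*(-10)))*91)) = 785918/(((295 + (25 + 4*(-10)))*91)) = 785918/(((295 + (25 - 40))*91)) = 785918/(((295 - 15)*91)) = 785918/((280*91)) = 785918/25480 = 785918*(1/25480) = 56137/1820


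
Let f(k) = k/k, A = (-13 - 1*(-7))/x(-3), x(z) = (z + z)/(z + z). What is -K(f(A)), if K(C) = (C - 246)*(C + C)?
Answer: 490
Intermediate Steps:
x(z) = 1 (x(z) = (2*z)/((2*z)) = (2*z)*(1/(2*z)) = 1)
A = -6 (A = (-13 - 1*(-7))/1 = (-13 + 7)*1 = -6*1 = -6)
f(k) = 1
K(C) = 2*C*(-246 + C) (K(C) = (-246 + C)*(2*C) = 2*C*(-246 + C))
-K(f(A)) = -2*(-246 + 1) = -2*(-245) = -1*(-490) = 490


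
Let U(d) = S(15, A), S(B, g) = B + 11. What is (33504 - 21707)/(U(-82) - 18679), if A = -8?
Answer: -11797/18653 ≈ -0.63245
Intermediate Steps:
S(B, g) = 11 + B
U(d) = 26 (U(d) = 11 + 15 = 26)
(33504 - 21707)/(U(-82) - 18679) = (33504 - 21707)/(26 - 18679) = 11797/(-18653) = 11797*(-1/18653) = -11797/18653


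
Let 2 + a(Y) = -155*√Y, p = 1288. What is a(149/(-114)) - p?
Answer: -1290 - 155*I*√16986/114 ≈ -1290.0 - 177.2*I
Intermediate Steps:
a(Y) = -2 - 155*√Y
a(149/(-114)) - p = (-2 - 155*√149*(I*√114/114)) - 1*1288 = (-2 - 155*I*√16986/114) - 1288 = -1290 - 155*I*√16986/114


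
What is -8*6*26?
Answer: -1248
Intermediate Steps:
-8*6*26 = -48*26 = -1248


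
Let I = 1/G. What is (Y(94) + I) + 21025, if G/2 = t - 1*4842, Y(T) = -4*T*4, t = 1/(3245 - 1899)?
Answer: 127224817778/6517331 ≈ 19521.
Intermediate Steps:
t = 1/1346 ≈ 0.00074294
Y(T) = -16*T
G = -6517331/673 (G = 2*(1/1346 - 1*4842) = 2*(1/1346 - 4842) = 2*(-6517331/1346) = -6517331/673 ≈ -9684.0)
I = -673/6517331 (I = 1/(-6517331/673) = -673/6517331 ≈ -0.00010326)
(Y(94) + I) + 21025 = (-16*94 - 673/6517331) + 21025 = (-1504 - 673/6517331) + 21025 = -9802066497/6517331 + 21025 = 127224817778/6517331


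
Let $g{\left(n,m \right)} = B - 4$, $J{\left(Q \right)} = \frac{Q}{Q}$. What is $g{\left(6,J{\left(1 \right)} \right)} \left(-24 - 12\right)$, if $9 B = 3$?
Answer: $132$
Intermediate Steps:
$J{\left(Q \right)} = 1$
$B = \frac{1}{3}$ ($B = \frac{1}{9} \cdot 3 = \frac{1}{3} \approx 0.33333$)
$g{\left(n,m \right)} = - \frac{11}{3}$ ($g{\left(n,m \right)} = \frac{1}{3} - 4 = - \frac{11}{3}$)
$g{\left(6,J{\left(1 \right)} \right)} \left(-24 - 12\right) = - \frac{11 \left(-24 - 12\right)}{3} = \left(- \frac{11}{3}\right) \left(-36\right) = 132$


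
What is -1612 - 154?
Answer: -1766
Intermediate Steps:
-1612 - 154 = -1766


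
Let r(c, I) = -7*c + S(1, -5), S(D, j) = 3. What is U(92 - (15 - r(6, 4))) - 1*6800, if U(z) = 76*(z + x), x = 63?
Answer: 876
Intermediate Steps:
r(c, I) = 3 - 7*c (r(c, I) = -7*c + 3 = 3 - 7*c)
U(z) = 4788 + 76*z (U(z) = 76*(z + 63) = 76*(63 + z) = 4788 + 76*z)
U(92 - (15 - r(6, 4))) - 1*6800 = (4788 + 76*(92 - (15 - (3 - 7*6)))) - 1*6800 = (4788 + 76*(92 - (15 - (3 - 42)))) - 6800 = (4788 + 76*(92 - (15 - 1*(-39)))) - 6800 = (4788 + 76*(92 - (15 + 39))) - 6800 = (4788 + 76*(92 - 1*54)) - 6800 = (4788 + 76*(92 - 54)) - 6800 = (4788 + 76*38) - 6800 = (4788 + 2888) - 6800 = 7676 - 6800 = 876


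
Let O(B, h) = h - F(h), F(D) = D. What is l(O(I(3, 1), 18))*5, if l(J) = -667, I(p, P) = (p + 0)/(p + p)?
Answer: -3335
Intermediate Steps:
I(p, P) = ½ (I(p, P) = p/((2*p)) = p*(1/(2*p)) = ½)
O(B, h) = 0 (O(B, h) = h - h = 0)
l(O(I(3, 1), 18))*5 = -667*5 = -3335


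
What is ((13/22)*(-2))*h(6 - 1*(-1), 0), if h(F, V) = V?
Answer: 0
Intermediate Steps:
((13/22)*(-2))*h(6 - 1*(-1), 0) = ((13/22)*(-2))*0 = -13/11*0 = 0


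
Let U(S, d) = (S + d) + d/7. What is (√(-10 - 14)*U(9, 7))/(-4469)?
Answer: -34*I*√6/4469 ≈ -0.018636*I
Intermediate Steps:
U(S, d) = S + 8*d/7 (U(S, d) = (S + d) + d*(⅐) = (S + d) + d/7 = S + 8*d/7)
(√(-10 - 14)*U(9, 7))/(-4469) = (√(-10 - 14)*(9 + (8/7)*7))/(-4469) = (√(-24)*(9 + 8))*(-1/4469) = ((2*I*√6)*17)*(-1/4469) = (34*I*√6)*(-1/4469) = -34*I*√6/4469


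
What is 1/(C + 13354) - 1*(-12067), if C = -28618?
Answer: 184190687/15264 ≈ 12067.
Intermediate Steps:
1/(C + 13354) - 1*(-12067) = 1/(-28618 + 13354) - 1*(-12067) = 1/(-15264) + 12067 = -1/15264 + 12067 = 184190687/15264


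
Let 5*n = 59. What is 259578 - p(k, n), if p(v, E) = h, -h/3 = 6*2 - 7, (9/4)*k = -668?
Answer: 259593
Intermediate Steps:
n = 59/5 (n = (⅕)*59 = 59/5 ≈ 11.800)
k = -2672/9 (k = (4/9)*(-668) = -2672/9 ≈ -296.89)
h = -15 (h = -3*(6*2 - 7) = -3*(12 - 7) = -3*5 = -15)
p(v, E) = -15
259578 - p(k, n) = 259578 - 1*(-15) = 259578 + 15 = 259593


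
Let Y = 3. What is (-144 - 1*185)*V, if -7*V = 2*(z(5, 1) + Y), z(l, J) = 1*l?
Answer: 752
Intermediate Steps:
z(l, J) = l
V = -16/7 (V = -2*(5 + 3)/7 = -2*8/7 = -1/7*16 = -16/7 ≈ -2.2857)
(-144 - 1*185)*V = (-144 - 1*185)*(-16/7) = (-144 - 185)*(-16/7) = -329*(-16/7) = 752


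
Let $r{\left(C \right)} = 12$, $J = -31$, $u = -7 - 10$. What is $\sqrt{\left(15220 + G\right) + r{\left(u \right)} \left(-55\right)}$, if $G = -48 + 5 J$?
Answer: $7 \sqrt{293} \approx 119.82$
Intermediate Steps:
$u = -17$ ($u = -7 - 10 = -17$)
$G = -203$ ($G = -48 + 5 \left(-31\right) = -48 - 155 = -203$)
$\sqrt{\left(15220 + G\right) + r{\left(u \right)} \left(-55\right)} = \sqrt{\left(15220 - 203\right) + 12 \left(-55\right)} = \sqrt{15017 - 660} = \sqrt{14357} = 7 \sqrt{293}$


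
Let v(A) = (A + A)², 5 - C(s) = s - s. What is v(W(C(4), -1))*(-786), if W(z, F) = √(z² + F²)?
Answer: -81744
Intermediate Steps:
C(s) = 5 (C(s) = 5 - (s - s) = 5 - 1*0 = 5 + 0 = 5)
W(z, F) = √(F² + z²)
v(A) = 4*A² (v(A) = (2*A)² = 4*A²)
v(W(C(4), -1))*(-786) = (4*(√((-1)² + 5²))²)*(-786) = (4*(√(1 + 25))²)*(-786) = (4*(√26)²)*(-786) = (4*26)*(-786) = 104*(-786) = -81744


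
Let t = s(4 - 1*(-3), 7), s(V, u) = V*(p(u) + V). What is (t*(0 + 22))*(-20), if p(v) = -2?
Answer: -15400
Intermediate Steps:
s(V, u) = V*(-2 + V)
t = 35 (t = (4 - 1*(-3))*(-2 + (4 - 1*(-3))) = (4 + 3)*(-2 + (4 + 3)) = 7*(-2 + 7) = 7*5 = 35)
(t*(0 + 22))*(-20) = (35*(0 + 22))*(-20) = (35*22)*(-20) = 770*(-20) = -15400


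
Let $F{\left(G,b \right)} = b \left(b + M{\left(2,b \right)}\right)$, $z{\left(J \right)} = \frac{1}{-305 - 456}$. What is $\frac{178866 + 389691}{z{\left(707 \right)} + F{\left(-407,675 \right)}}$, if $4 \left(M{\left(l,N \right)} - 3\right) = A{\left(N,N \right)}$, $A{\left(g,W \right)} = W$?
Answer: $\frac{1730687508}{1739817221} \approx 0.99475$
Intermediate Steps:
$M{\left(l,N \right)} = 3 + \frac{N}{4}$
$z{\left(J \right)} = - \frac{1}{761}$ ($z{\left(J \right)} = \frac{1}{-761} = - \frac{1}{761}$)
$F{\left(G,b \right)} = b \left(3 + \frac{5 b}{4}\right)$ ($F{\left(G,b \right)} = b \left(b + \left(3 + \frac{b}{4}\right)\right) = b \left(3 + \frac{5 b}{4}\right)$)
$\frac{178866 + 389691}{z{\left(707 \right)} + F{\left(-407,675 \right)}} = \frac{178866 + 389691}{- \frac{1}{761} + \frac{1}{4} \cdot 675 \left(12 + 5 \cdot 675\right)} = \frac{568557}{- \frac{1}{761} + \frac{1}{4} \cdot 675 \left(12 + 3375\right)} = \frac{568557}{- \frac{1}{761} + \frac{1}{4} \cdot 675 \cdot 3387} = \frac{568557}{- \frac{1}{761} + \frac{2286225}{4}} = \frac{568557}{\frac{1739817221}{3044}} = 568557 \cdot \frac{3044}{1739817221} = \frac{1730687508}{1739817221}$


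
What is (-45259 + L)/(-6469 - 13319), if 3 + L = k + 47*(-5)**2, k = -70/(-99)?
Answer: 4364543/1959012 ≈ 2.2279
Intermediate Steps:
k = 70/99 (k = -70*(-1/99) = 70/99 ≈ 0.70707)
L = 116098/99 (L = -3 + (70/99 + 47*(-5)**2) = -3 + (70/99 + 47*25) = -3 + (70/99 + 1175) = -3 + 116395/99 = 116098/99 ≈ 1172.7)
(-45259 + L)/(-6469 - 13319) = (-45259 + 116098/99)/(-6469 - 13319) = -4364543/99/(-19788) = -4364543/99*(-1/19788) = 4364543/1959012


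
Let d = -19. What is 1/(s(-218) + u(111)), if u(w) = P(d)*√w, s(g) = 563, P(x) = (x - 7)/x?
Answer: 203243/114350773 - 494*√111/114350773 ≈ 0.0017319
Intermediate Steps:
P(x) = (-7 + x)/x
u(w) = 26*√w/19 (u(w) = ((-7 - 19)/(-19))*√w = (-1/19*(-26))*√w = 26*√w/19)
1/(s(-218) + u(111)) = 1/(563 + 26*√111/19)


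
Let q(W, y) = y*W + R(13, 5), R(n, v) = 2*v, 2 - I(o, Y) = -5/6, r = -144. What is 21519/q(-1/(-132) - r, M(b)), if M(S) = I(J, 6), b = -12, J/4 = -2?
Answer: 17043048/331073 ≈ 51.478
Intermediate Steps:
J = -8 (J = 4*(-2) = -8)
I(o, Y) = 17/6 (I(o, Y) = 2 - (-5)/6 = 2 - 1*(-⅚) = 2 + ⅚ = 17/6)
M(S) = 17/6
q(W, y) = 10 + W*y (q(W, y) = y*W + 2*5 = W*y + 10 = 10 + W*y)
21519/q(-1/(-132) - r, M(b)) = 21519/(10 + (-1/(-132) - 1*(-144))*(17/6)) = 21519/(10 + (-1*(-1/132) + 144)*(17/6)) = 21519/(10 + (1/132 + 144)*(17/6)) = 21519/(10 + (19009/132)*(17/6)) = 21519/(10 + 323153/792) = 21519/(331073/792) = 21519*(792/331073) = 17043048/331073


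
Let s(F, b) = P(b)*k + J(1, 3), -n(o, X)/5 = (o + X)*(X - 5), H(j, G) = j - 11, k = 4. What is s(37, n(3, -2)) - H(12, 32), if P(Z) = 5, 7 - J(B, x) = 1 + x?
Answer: 22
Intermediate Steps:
J(B, x) = 6 - x (J(B, x) = 7 - (1 + x) = 7 + (-1 - x) = 6 - x)
H(j, G) = -11 + j
n(o, X) = -5*(-5 + X)*(X + o) (n(o, X) = -5*(o + X)*(X - 5) = -5*(X + o)*(-5 + X) = -5*(-5 + X)*(X + o))
s(F, b) = 23 (s(F, b) = 5*4 + (6 - 1*3) = 20 + (6 - 3) = 20 + 3 = 23)
s(37, n(3, -2)) - H(12, 32) = 23 - (-11 + 12) = 23 - 1*1 = 23 - 1 = 22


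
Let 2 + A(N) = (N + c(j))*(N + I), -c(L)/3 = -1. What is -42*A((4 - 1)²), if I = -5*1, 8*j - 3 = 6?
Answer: -1932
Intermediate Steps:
j = 9/8 (j = 3/8 + (⅛)*6 = 3/8 + ¾ = 9/8 ≈ 1.1250)
c(L) = 3 (c(L) = -3*(-1) = 3)
I = -5
A(N) = -2 + (-5 + N)*(3 + N) (A(N) = -2 + (N + 3)*(N - 5) = -2 + (3 + N)*(-5 + N) = -2 + (-5 + N)*(3 + N))
-42*A((4 - 1)²) = -42*(-17 + ((4 - 1)²)² - 2*(4 - 1)²) = -42*(-17 + (3²)² - 2*3²) = -42*(-17 + 9² - 2*9) = -42*(-17 + 81 - 18) = -42*46 = -1932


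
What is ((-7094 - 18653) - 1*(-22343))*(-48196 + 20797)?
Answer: 93266196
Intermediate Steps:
((-7094 - 18653) - 1*(-22343))*(-48196 + 20797) = (-25747 + 22343)*(-27399) = -3404*(-27399) = 93266196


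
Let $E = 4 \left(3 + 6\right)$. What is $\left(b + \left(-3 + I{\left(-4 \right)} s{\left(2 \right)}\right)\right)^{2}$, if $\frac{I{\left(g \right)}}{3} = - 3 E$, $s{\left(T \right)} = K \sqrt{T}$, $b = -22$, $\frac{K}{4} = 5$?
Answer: $83981425 + 324000 \sqrt{2} \approx 8.444 \cdot 10^{7}$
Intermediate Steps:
$K = 20$ ($K = 4 \cdot 5 = 20$)
$s{\left(T \right)} = 20 \sqrt{T}$
$E = 36$ ($E = 4 \cdot 9 = 36$)
$I{\left(g \right)} = -324$ ($I{\left(g \right)} = 3 \left(\left(-3\right) 36\right) = 3 \left(-108\right) = -324$)
$\left(b + \left(-3 + I{\left(-4 \right)} s{\left(2 \right)}\right)\right)^{2} = \left(-22 - \left(3 + 324 \cdot 20 \sqrt{2}\right)\right)^{2} = \left(-22 - \left(3 + 6480 \sqrt{2}\right)\right)^{2} = \left(-25 - 6480 \sqrt{2}\right)^{2}$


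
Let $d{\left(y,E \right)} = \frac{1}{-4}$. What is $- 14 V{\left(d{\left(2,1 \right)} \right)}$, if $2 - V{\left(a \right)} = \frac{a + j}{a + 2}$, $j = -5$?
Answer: $-70$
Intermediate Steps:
$d{\left(y,E \right)} = - \frac{1}{4}$
$V{\left(a \right)} = 2 - \frac{-5 + a}{2 + a}$ ($V{\left(a \right)} = 2 - \frac{a - 5}{a + 2} = 2 - \frac{-5 + a}{2 + a}$)
$- 14 V{\left(d{\left(2,1 \right)} \right)} = - 14 \frac{9 - \frac{1}{4}}{2 - \frac{1}{4}} = - 14 \frac{1}{\frac{7}{4}} \cdot \frac{35}{4} = - 14 \cdot \frac{4}{7} \cdot \frac{35}{4} = \left(-14\right) 5 = -70$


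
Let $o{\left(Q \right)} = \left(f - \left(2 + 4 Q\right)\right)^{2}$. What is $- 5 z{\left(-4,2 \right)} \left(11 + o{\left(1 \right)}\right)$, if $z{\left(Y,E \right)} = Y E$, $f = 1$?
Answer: $1440$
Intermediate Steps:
$o{\left(Q \right)} = \left(-1 - 4 Q\right)^{2}$ ($o{\left(Q \right)} = \left(1 - \left(2 + 4 Q\right)\right)^{2} = \left(-1 - 4 Q\right)^{2}$)
$z{\left(Y,E \right)} = E Y$
$- 5 z{\left(-4,2 \right)} \left(11 + o{\left(1 \right)}\right) = - 5 \cdot 2 \left(-4\right) \left(11 + \left(1 + 4 \cdot 1\right)^{2}\right) = \left(-5\right) \left(-8\right) \left(11 + \left(1 + 4\right)^{2}\right) = 40 \left(11 + 5^{2}\right) = 40 \left(11 + 25\right) = 40 \cdot 36 = 1440$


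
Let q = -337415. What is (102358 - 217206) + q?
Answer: -452263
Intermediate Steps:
(102358 - 217206) + q = (102358 - 217206) - 337415 = -114848 - 337415 = -452263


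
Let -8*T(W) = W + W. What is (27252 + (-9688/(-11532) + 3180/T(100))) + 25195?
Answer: 754202027/14415 ≈ 52321.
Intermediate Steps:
T(W) = -W/4 (T(W) = -(W + W)/8 = -W/4)
(27252 + (-9688/(-11532) + 3180/T(100))) + 25195 = (27252 + (-9688/(-11532) + 3180/((-¼*100)))) + 25195 = (27252 + (-9688*(-1/11532) + 3180/(-25))) + 25195 = (27252 + (2422/2883 + 3180*(-1/25))) + 25195 = (27252 + (2422/2883 - 636/5)) + 25195 = (27252 - 1821478/14415) + 25195 = 391016102/14415 + 25195 = 754202027/14415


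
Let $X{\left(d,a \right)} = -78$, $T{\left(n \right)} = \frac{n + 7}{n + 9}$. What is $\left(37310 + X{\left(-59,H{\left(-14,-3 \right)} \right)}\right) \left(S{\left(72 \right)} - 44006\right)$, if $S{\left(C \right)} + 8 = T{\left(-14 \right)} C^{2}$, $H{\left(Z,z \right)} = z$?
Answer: $- \frac{6842571424}{5} \approx -1.3685 \cdot 10^{9}$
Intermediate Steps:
$T{\left(n \right)} = \frac{7 + n}{9 + n}$
$S{\left(C \right)} = -8 + \frac{7 C^{2}}{5}$ ($S{\left(C \right)} = -8 + \frac{7 - 14}{9 - 14} C^{2} = -8 + \frac{1}{-5} \left(-7\right) C^{2} = -8 + \left(- \frac{1}{5}\right) \left(-7\right) C^{2} = -8 + \frac{7 C^{2}}{5}$)
$\left(37310 + X{\left(-59,H{\left(-14,-3 \right)} \right)}\right) \left(S{\left(72 \right)} - 44006\right) = \left(37310 - 78\right) \left(\left(-8 + \frac{7 \cdot 72^{2}}{5}\right) - 44006\right) = 37232 \left(\left(-8 + \frac{7}{5} \cdot 5184\right) - 44006\right) = 37232 \left(\left(-8 + \frac{36288}{5}\right) - 44006\right) = 37232 \left(\frac{36248}{5} - 44006\right) = 37232 \left(- \frac{183782}{5}\right) = - \frac{6842571424}{5}$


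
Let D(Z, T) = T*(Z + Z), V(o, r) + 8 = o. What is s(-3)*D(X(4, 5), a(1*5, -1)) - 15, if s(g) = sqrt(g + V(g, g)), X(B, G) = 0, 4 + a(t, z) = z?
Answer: -15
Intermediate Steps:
a(t, z) = -4 + z
V(o, r) = -8 + o
D(Z, T) = 2*T*Z (D(Z, T) = T*(2*Z) = 2*T*Z)
s(g) = sqrt(-8 + 2*g) (s(g) = sqrt(g + (-8 + g)) = sqrt(-8 + 2*g))
s(-3)*D(X(4, 5), a(1*5, -1)) - 15 = sqrt(-8 + 2*(-3))*(2*(-4 - 1)*0) - 15 = sqrt(-8 - 6)*(2*(-5)*0) - 15 = sqrt(-14)*0 - 15 = (I*sqrt(14))*0 - 15 = 0 - 15 = -15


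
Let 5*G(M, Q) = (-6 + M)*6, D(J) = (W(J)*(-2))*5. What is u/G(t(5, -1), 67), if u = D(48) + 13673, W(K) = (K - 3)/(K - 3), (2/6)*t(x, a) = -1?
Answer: -68315/54 ≈ -1265.1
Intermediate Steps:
t(x, a) = -3 (t(x, a) = 3*(-1) = -3)
W(K) = 1 (W(K) = (-3 + K)/(-3 + K) = 1)
D(J) = -10 (D(J) = (1*(-2))*5 = -2*5 = -10)
G(M, Q) = -36/5 + 6*M/5 (G(M, Q) = ((-6 + M)*6)/5 = (-36 + 6*M)/5 = -36/5 + 6*M/5)
u = 13663 (u = -10 + 13673 = 13663)
u/G(t(5, -1), 67) = 13663/(-36/5 + (6/5)*(-3)) = 13663/(-36/5 - 18/5) = 13663/(-54/5) = 13663*(-5/54) = -68315/54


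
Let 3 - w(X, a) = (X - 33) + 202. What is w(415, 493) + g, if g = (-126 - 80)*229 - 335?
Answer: -48090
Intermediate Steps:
w(X, a) = -166 - X (w(X, a) = 3 - ((X - 33) + 202) = 3 - ((-33 + X) + 202) = 3 - (169 + X) = 3 + (-169 - X) = -166 - X)
g = -47509 (g = -206*229 - 335 = -47174 - 335 = -47509)
w(415, 493) + g = (-166 - 1*415) - 47509 = (-166 - 415) - 47509 = -581 - 47509 = -48090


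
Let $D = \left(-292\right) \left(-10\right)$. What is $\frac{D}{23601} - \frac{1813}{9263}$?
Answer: $- \frac{15740653}{218616063} \approx -0.072001$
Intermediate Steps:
$D = 2920$
$\frac{D}{23601} - \frac{1813}{9263} = \frac{2920}{23601} - \frac{1813}{9263} = - \frac{15740653}{218616063}$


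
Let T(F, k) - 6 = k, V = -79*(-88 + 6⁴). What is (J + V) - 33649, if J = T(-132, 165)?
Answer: -128910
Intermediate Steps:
V = -95432 (V = -79*(-88 + 1296) = -79*1208 = -95432)
T(F, k) = 6 + k
J = 171 (J = 6 + 165 = 171)
(J + V) - 33649 = (171 - 95432) - 33649 = -95261 - 33649 = -128910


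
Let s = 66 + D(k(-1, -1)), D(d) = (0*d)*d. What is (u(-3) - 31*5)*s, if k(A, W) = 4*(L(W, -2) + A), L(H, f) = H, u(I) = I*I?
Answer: -9636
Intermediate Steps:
u(I) = I**2
k(A, W) = 4*A + 4*W (k(A, W) = 4*(W + A) = 4*(A + W) = 4*A + 4*W)
D(d) = 0 (D(d) = 0*d = 0)
s = 66 (s = 66 + 0 = 66)
(u(-3) - 31*5)*s = ((-3)**2 - 31*5)*66 = (9 - 155)*66 = -146*66 = -9636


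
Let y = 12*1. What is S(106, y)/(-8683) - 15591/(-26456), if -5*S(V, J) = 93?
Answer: 679343673/1148587240 ≈ 0.59146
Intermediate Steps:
y = 12
S(V, J) = -93/5 (S(V, J) = -⅕*93 = -93/5)
S(106, y)/(-8683) - 15591/(-26456) = -93/5/(-8683) - 15591/(-26456) = -93/5*(-1/8683) - 15591*(-1/26456) = 93/43415 + 15591/26456 = 679343673/1148587240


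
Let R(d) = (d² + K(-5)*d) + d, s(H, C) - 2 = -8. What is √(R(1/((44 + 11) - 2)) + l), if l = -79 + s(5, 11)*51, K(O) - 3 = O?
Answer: I*√1081517/53 ≈ 19.622*I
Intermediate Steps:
K(O) = 3 + O
s(H, C) = -6 (s(H, C) = 2 - 8 = -6)
R(d) = d² - d (R(d) = (d² + (3 - 5)*d) + d = (d² - 2*d) + d = d² - d)
l = -385 (l = -79 - 6*51 = -79 - 306 = -385)
√(R(1/((44 + 11) - 2)) + l) = √((-1 + 1/((44 + 11) - 2))/((44 + 11) - 2) - 385) = √((-1 + 1/(55 - 2))/(55 - 2) - 385) = √((-1 + 1/53)/53 - 385) = √((1/53)*(-52/53) - 385) = √(-52/2809 - 385) = √(-1081517/2809) = I*√1081517/53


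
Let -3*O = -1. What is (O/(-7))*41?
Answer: -41/21 ≈ -1.9524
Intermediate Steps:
O = ⅓ (O = -⅓*(-1) = ⅓ ≈ 0.33333)
(O/(-7))*41 = ((⅓)/(-7))*41 = ((⅓)*(-⅐))*41 = -1/21*41 = -41/21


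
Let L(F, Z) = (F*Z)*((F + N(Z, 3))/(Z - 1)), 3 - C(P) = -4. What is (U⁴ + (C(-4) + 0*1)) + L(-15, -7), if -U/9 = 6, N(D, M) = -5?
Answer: 17006651/2 ≈ 8.5033e+6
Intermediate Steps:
C(P) = 7 (C(P) = 3 - 1*(-4) = 3 + 4 = 7)
U = -54 (U = -9*6 = -54)
L(F, Z) = F*Z*(-5 + F)/(-1 + Z) (L(F, Z) = (F*Z)*((F - 5)/(Z - 1)) = (F*Z)*((-5 + F)/(-1 + Z)) = F*Z*(-5 + F)/(-1 + Z))
(U⁴ + (C(-4) + 0*1)) + L(-15, -7) = ((-54)⁴ + (7 + 0*1)) - 15*(-7)*(-5 - 15)/(-1 - 7) = (8503056 + (7 + 0)) - 15*(-7)*(-20)/(-8) = (8503056 + 7) - 15*(-7)*(-⅛)*(-20) = 8503063 + 525/2 = 17006651/2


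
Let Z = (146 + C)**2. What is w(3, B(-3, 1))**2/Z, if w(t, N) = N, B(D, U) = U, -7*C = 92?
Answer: 49/864900 ≈ 5.6654e-5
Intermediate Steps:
C = -92/7 (C = -1/7*92 = -92/7 ≈ -13.143)
Z = 864900/49 (Z = (146 - 92/7)**2 = (930/7)**2 = 864900/49 ≈ 17651.)
w(3, B(-3, 1))**2/Z = 1**2/(864900/49) = 1*(49/864900) = 49/864900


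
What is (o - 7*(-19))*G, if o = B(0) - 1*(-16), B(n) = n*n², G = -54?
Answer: -8046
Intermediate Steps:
B(n) = n³
o = 16 (o = 0³ - 1*(-16) = 0 + 16 = 16)
(o - 7*(-19))*G = (16 - 7*(-19))*(-54) = (16 + 133)*(-54) = 149*(-54) = -8046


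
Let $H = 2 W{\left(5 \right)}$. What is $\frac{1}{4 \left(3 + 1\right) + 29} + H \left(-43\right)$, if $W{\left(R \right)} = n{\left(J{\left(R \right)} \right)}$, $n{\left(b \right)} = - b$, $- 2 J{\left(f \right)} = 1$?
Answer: $- \frac{1934}{45} \approx -42.978$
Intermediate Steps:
$J{\left(f \right)} = - \frac{1}{2}$ ($J{\left(f \right)} = \left(- \frac{1}{2}\right) 1 = - \frac{1}{2}$)
$W{\left(R \right)} = \frac{1}{2}$ ($W{\left(R \right)} = \left(-1\right) \left(- \frac{1}{2}\right) = \frac{1}{2}$)
$H = 1$ ($H = 2 \cdot \frac{1}{2} = 1$)
$\frac{1}{4 \left(3 + 1\right) + 29} + H \left(-43\right) = \frac{1}{4 \left(3 + 1\right) + 29} + 1 \left(-43\right) = \frac{1}{4 \cdot 4 + 29} - 43 = \frac{1}{16 + 29} - 43 = \frac{1}{45} - 43 = - \frac{1934}{45}$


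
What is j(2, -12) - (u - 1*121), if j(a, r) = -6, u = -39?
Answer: 154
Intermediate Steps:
j(2, -12) - (u - 1*121) = -6 - (-39 - 1*121) = -6 - (-39 - 121) = -6 - 1*(-160) = -6 + 160 = 154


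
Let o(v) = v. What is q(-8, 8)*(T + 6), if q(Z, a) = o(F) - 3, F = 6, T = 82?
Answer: 264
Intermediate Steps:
q(Z, a) = 3 (q(Z, a) = 6 - 3 = 3)
q(-8, 8)*(T + 6) = 3*(82 + 6) = 3*88 = 264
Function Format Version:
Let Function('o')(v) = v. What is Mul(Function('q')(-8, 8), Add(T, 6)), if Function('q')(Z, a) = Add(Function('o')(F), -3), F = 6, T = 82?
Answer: 264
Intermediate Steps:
Function('q')(Z, a) = 3 (Function('q')(Z, a) = Add(6, -3) = 3)
Mul(Function('q')(-8, 8), Add(T, 6)) = Mul(3, Add(82, 6)) = Mul(3, 88) = 264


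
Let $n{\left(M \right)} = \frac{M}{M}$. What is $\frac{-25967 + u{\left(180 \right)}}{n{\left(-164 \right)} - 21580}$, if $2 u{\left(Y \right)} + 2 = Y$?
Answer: $\frac{8626}{7193} \approx 1.1992$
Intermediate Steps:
$u{\left(Y \right)} = -1 + \frac{Y}{2}$
$n{\left(M \right)} = 1$
$\frac{-25967 + u{\left(180 \right)}}{n{\left(-164 \right)} - 21580} = \frac{-25967 + \left(-1 + \frac{1}{2} \cdot 180\right)}{1 - 21580} = \frac{-25967 + \left(-1 + 90\right)}{-21579} = \left(-25967 + 89\right) \left(- \frac{1}{21579}\right) = \left(-25878\right) \left(- \frac{1}{21579}\right) = \frac{8626}{7193}$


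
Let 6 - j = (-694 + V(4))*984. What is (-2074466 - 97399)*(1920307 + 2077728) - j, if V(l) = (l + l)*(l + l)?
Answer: -8683192905201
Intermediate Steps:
V(l) = 4*l² (V(l) = (2*l)*(2*l) = 4*l²)
j = 619926 (j = 6 - (-694 + 4*4²)*984 = 6 - (-694 + 4*16)*984 = 6 - (-694 + 64)*984 = 6 - (-630)*984 = 6 - 1*(-619920) = 6 + 619920 = 619926)
(-2074466 - 97399)*(1920307 + 2077728) - j = (-2074466 - 97399)*(1920307 + 2077728) - 1*619926 = -2171865*3998035 - 619926 = -8683192285275 - 619926 = -8683192905201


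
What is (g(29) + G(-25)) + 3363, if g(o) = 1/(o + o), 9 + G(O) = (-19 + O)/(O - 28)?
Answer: 10312801/3074 ≈ 3354.8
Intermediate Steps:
G(O) = -9 + (-19 + O)/(-28 + O) (G(O) = -9 + (-19 + O)/(O - 28) = -9 + (-19 + O)/(-28 + O))
g(o) = 1/(2*o)
(g(29) + G(-25)) + 3363 = ((½)/29 + (233 - 8*(-25))/(-28 - 25)) + 3363 = ((½)*(1/29) + (233 + 200)/(-53)) + 3363 = (1/58 - 1/53*433) + 3363 = (1/58 - 433/53) + 3363 = -25061/3074 + 3363 = 10312801/3074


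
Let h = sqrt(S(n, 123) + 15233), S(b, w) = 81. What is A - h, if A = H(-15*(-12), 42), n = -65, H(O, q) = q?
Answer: 42 - sqrt(15314) ≈ -81.750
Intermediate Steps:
A = 42
h = sqrt(15314) (h = sqrt(81 + 15233) = sqrt(15314) ≈ 123.75)
A - h = 42 - sqrt(15314)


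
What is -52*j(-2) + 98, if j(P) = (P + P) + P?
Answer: 410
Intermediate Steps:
j(P) = 3*P (j(P) = 2*P + P = 3*P)
-52*j(-2) + 98 = -156*(-2) + 98 = -52*(-6) + 98 = 312 + 98 = 410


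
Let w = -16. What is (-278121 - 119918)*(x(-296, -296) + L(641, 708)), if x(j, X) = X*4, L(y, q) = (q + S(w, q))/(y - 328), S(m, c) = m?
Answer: 147234626100/313 ≈ 4.7040e+8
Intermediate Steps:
L(y, q) = (-16 + q)/(-328 + y) (L(y, q) = (q - 16)/(y - 328) = (-16 + q)/(-328 + y))
x(j, X) = 4*X
(-278121 - 119918)*(x(-296, -296) + L(641, 708)) = (-278121 - 119918)*(4*(-296) + (-16 + 708)/(-328 + 641)) = -398039*(-1184 + 692/313) = -398039*(-369900/313) = 147234626100/313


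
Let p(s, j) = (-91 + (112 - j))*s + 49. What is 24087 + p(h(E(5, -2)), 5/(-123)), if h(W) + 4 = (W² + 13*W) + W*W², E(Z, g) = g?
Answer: 2880736/123 ≈ 23421.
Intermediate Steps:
h(W) = -4 + W² + W³ + 13*W (h(W) = -4 + ((W² + 13*W) + W*W²) = -4 + ((W² + 13*W) + W³) = -4 + (W² + W³ + 13*W) = -4 + W² + W³ + 13*W)
p(s, j) = 49 + s*(21 - j) (p(s, j) = (21 - j)*s + 49 = s*(21 - j) + 49 = 49 + s*(21 - j))
24087 + p(h(E(5, -2)), 5/(-123)) = 24087 + (49 + 21*(-4 + (-2)² + (-2)³ + 13*(-2)) - 5/(-123)*(-4 + (-2)² + (-2)³ + 13*(-2))) = 24087 + (49 + 21*(-4 + 4 - 8 - 26) - 5*(-1/123)*(-4 + 4 - 8 - 26)) = 24087 + (49 + 21*(-34) - 1*(-5/123)*(-34)) = 24087 + (49 - 714 - 170/123) = 24087 - 81965/123 = 2880736/123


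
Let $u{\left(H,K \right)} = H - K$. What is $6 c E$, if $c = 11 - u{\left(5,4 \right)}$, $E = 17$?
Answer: $1020$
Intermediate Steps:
$c = 10$ ($c = 11 - \left(5 - 4\right) = 11 - 1 = 10$)
$6 c E = 6 \cdot 10 \cdot 17 = 60 \cdot 17 = 1020$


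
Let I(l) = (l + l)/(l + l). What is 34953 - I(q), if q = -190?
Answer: 34952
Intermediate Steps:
I(l) = 1 (I(l) = (2*l)/((2*l)) = (2*l)*(1/(2*l)) = 1)
34953 - I(q) = 34953 - 1*1 = 34953 - 1 = 34952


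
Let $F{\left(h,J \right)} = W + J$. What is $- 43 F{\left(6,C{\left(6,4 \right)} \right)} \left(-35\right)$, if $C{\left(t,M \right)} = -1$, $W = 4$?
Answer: $4515$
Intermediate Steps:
$F{\left(h,J \right)} = 4 + J$
$- 43 F{\left(6,C{\left(6,4 \right)} \right)} \left(-35\right) = - 43 \left(4 - 1\right) \left(-35\right) = \left(-43\right) 3 \left(-35\right) = \left(-129\right) \left(-35\right) = 4515$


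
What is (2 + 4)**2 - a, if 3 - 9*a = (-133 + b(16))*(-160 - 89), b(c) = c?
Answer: 9818/3 ≈ 3272.7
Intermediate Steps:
a = -9710/3 (a = 1/3 - (-133 + 16)*(-160 - 89)/9 = 1/3 - (-13)*(-249) = 1/3 - 1/9*29133 = 1/3 - 3237 = -9710/3 ≈ -3236.7)
(2 + 4)**2 - a = (2 + 4)**2 - 1*(-9710/3) = 6**2 + 9710/3 = 36 + 9710/3 = 9818/3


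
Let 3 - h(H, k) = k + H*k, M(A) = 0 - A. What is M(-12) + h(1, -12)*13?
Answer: 363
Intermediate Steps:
M(A) = -A
h(H, k) = 3 - k - H*k (h(H, k) = 3 - (k + H*k) = 3 + (-k - H*k) = 3 - k - H*k)
M(-12) + h(1, -12)*13 = -1*(-12) + (3 - 1*(-12) - 1*1*(-12))*13 = 12 + (3 + 12 + 12)*13 = 12 + 27*13 = 12 + 351 = 363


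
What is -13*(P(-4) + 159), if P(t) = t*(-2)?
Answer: -2171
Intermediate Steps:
P(t) = -2*t
-13*(P(-4) + 159) = -13*(-2*(-4) + 159) = -13*(8 + 159) = -13*167 = -2171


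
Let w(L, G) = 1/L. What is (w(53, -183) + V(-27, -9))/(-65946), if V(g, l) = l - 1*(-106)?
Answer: -857/582523 ≈ -0.0014712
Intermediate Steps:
V(g, l) = 106 + l (V(g, l) = l + 106 = 106 + l)
(w(53, -183) + V(-27, -9))/(-65946) = (1/53 + (106 - 9))/(-65946) = (1/53 + 97)*(-1/65946) = (5142/53)*(-1/65946) = -857/582523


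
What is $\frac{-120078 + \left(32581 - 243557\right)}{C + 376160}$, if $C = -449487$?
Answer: $\frac{331054}{73327} \approx 4.5148$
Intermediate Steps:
$\frac{-120078 + \left(32581 - 243557\right)}{C + 376160} = \frac{-120078 + \left(32581 - 243557\right)}{-449487 + 376160} = \frac{-120078 - 210976}{-73327} = \left(-331054\right) \left(- \frac{1}{73327}\right) = \frac{331054}{73327}$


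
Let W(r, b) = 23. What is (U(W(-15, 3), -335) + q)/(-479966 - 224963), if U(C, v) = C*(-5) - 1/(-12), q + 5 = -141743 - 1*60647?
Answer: 2430119/8459148 ≈ 0.28728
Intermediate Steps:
q = -202395 (q = -5 + (-141743 - 1*60647) = -5 + (-141743 - 60647) = -5 - 202390 = -202395)
U(C, v) = 1/12 - 5*C (U(C, v) = -5*C - 1*(-1/12) = -5*C + 1/12 = 1/12 - 5*C)
(U(W(-15, 3), -335) + q)/(-479966 - 224963) = ((1/12 - 5*23) - 202395)/(-479966 - 224963) = ((1/12 - 115) - 202395)/(-704929) = (-1379/12 - 202395)*(-1/704929) = -2430119/12*(-1/704929) = 2430119/8459148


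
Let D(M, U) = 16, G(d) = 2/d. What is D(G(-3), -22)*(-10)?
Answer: -160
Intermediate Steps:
D(G(-3), -22)*(-10) = 16*(-10) = -160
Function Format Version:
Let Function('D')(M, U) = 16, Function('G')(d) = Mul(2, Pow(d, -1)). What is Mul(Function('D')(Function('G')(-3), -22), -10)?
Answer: -160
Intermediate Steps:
Mul(Function('D')(Function('G')(-3), -22), -10) = Mul(16, -10) = -160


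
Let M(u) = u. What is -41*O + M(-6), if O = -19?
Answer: 773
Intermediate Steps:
-41*O + M(-6) = -41*(-19) - 6 = 779 - 6 = 773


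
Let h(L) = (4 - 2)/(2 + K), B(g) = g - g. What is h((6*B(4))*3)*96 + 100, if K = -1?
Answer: 292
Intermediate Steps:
B(g) = 0
h(L) = 2 (h(L) = (4 - 2)/(2 - 1) = 2/1 = 2*1 = 2)
h((6*B(4))*3)*96 + 100 = 2*96 + 100 = 192 + 100 = 292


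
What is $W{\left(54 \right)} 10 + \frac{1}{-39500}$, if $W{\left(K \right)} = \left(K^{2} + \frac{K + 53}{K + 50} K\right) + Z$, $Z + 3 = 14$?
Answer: $\frac{15315433737}{513500} \approx 29826.0$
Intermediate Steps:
$Z = 11$ ($Z = -3 + 14 = 11$)
$W{\left(K \right)} = 11 + K^{2} + \frac{K \left(53 + K\right)}{50 + K}$ ($W{\left(K \right)} = \left(K^{2} + \frac{K + 53}{K + 50} K\right) + 11 = \left(K^{2} + \frac{53 + K}{50 + K} K\right) + 11 = \left(K^{2} + \frac{K \left(53 + K\right)}{50 + K}\right) + 11 = 11 + K^{2} + \frac{K \left(53 + K\right)}{50 + K}$)
$W{\left(54 \right)} 10 + \frac{1}{-39500} = \frac{550 + 54^{3} + 51 \cdot 54^{2} + 64 \cdot 54}{50 + 54} \cdot 10 + \frac{1}{-39500} = \frac{550 + 157464 + 51 \cdot 2916 + 3456}{104} \cdot 10 - \frac{1}{39500} = \frac{550 + 157464 + 148716 + 3456}{104} \cdot 10 - \frac{1}{39500} = \frac{1}{104} \cdot 310186 \cdot 10 - \frac{1}{39500} = \frac{155093}{52} \cdot 10 - \frac{1}{39500} = \frac{775465}{26} - \frac{1}{39500} = \frac{15315433737}{513500}$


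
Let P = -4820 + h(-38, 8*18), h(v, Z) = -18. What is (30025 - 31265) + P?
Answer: -6078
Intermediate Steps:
P = -4838 (P = -4820 - 18 = -4838)
(30025 - 31265) + P = (30025 - 31265) - 4838 = -1240 - 4838 = -6078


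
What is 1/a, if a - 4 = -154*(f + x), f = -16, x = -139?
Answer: 1/23874 ≈ 4.1887e-5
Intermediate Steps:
a = 23874 (a = 4 - 154*(-16 - 139) = 4 - 154*(-155) = 4 + 23870 = 23874)
1/a = 1/23874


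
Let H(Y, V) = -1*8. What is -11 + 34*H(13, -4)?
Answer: -283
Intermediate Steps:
H(Y, V) = -8
-11 + 34*H(13, -4) = -11 + 34*(-8) = -11 - 272 = -283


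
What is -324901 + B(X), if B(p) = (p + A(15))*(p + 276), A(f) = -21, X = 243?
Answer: -209683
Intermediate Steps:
B(p) = (-21 + p)*(276 + p) (B(p) = (p - 21)*(p + 276) = (-21 + p)*(276 + p))
-324901 + B(X) = -324901 + (-5796 + 243² + 255*243) = -324901 + (-5796 + 59049 + 61965) = -324901 + 115218 = -209683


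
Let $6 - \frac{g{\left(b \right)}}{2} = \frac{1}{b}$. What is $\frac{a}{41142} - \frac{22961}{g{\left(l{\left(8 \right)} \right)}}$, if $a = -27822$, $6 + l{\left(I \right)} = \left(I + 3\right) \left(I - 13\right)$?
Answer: $- \frac{9607461755}{5033038} \approx -1908.9$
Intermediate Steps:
$l{\left(I \right)} = -6 + \left(-13 + I\right) \left(3 + I\right)$ ($l{\left(I \right)} = -6 + \left(I + 3\right) \left(I - 13\right) = -6 + \left(3 + I\right) \left(-13 + I\right) = -6 + \left(-13 + I\right) \left(3 + I\right)$)
$g{\left(b \right)} = 12 - \frac{2}{b}$
$\frac{a}{41142} - \frac{22961}{g{\left(l{\left(8 \right)} \right)}} = - \frac{27822}{41142} - \frac{22961}{12 - \frac{2}{-45 + 8^{2} - 80}} = \left(-27822\right) \frac{1}{41142} - \frac{22961}{12 - \frac{2}{-45 + 64 - 80}} = - \frac{4637}{6857} - \frac{22961}{12 - \frac{2}{-61}} = - \frac{4637}{6857} - \frac{22961}{12 - - \frac{2}{61}} = - \frac{4637}{6857} - \frac{22961}{12 + \frac{2}{61}} = - \frac{4637}{6857} - \frac{22961}{\frac{734}{61}} = - \frac{4637}{6857} - \frac{1400621}{734} = - \frac{9607461755}{5033038}$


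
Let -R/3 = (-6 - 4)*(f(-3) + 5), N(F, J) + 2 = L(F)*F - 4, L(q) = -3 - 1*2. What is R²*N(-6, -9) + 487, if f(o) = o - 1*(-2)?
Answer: 346087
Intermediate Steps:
L(q) = -5 (L(q) = -3 - 2 = -5)
f(o) = 2 + o (f(o) = o + 2 = 2 + o)
N(F, J) = -6 - 5*F (N(F, J) = -2 + (-5*F - 4) = -2 + (-4 - 5*F) = -6 - 5*F)
R = 120 (R = -3*(-6 - 4)*((2 - 3) + 5) = -(-30)*(-1 + 5) = -(-30)*4 = -3*(-40) = 120)
R²*N(-6, -9) + 487 = 120²*(-6 - 5*(-6)) + 487 = 14400*(-6 + 30) + 487 = 14400*24 + 487 = 345600 + 487 = 346087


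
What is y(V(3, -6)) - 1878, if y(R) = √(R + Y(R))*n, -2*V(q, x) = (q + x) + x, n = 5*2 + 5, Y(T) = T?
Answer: -1833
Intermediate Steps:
n = 15 (n = 10 + 5 = 15)
V(q, x) = -x - q/2 (V(q, x) = -((q + x) + x)/2 = -(q + 2*x)/2 = -x - q/2)
y(R) = 15*√2*√R (y(R) = √(R + R)*15 = √(2*R)*15 = (√2*√R)*15 = 15*√2*√R)
y(V(3, -6)) - 1878 = 15*√2*√(-1*(-6) - ½*3) - 1878 = 15*√2*√(6 - 3/2) - 1878 = 15*√2*√(9/2) - 1878 = 15*√2*(3*√2/2) - 1878 = 45 - 1878 = -1833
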